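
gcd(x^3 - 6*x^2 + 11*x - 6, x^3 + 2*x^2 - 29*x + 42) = x^2 - 5*x + 6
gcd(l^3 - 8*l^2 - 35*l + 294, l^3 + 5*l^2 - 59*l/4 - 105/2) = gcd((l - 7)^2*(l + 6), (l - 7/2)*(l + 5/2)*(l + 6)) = l + 6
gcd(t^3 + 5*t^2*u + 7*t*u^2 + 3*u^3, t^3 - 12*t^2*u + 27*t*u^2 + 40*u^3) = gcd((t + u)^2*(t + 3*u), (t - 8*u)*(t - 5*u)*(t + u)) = t + u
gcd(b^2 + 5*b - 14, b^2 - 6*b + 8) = b - 2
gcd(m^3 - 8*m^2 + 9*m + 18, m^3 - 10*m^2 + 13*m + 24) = m^2 - 2*m - 3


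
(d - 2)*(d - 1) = d^2 - 3*d + 2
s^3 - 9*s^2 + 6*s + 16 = (s - 8)*(s - 2)*(s + 1)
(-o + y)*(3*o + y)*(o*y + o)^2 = -3*o^4*y^2 - 6*o^4*y - 3*o^4 + 2*o^3*y^3 + 4*o^3*y^2 + 2*o^3*y + o^2*y^4 + 2*o^2*y^3 + o^2*y^2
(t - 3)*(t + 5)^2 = t^3 + 7*t^2 - 5*t - 75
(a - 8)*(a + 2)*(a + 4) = a^3 - 2*a^2 - 40*a - 64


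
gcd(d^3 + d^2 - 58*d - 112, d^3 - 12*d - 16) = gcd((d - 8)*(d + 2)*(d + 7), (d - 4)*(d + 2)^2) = d + 2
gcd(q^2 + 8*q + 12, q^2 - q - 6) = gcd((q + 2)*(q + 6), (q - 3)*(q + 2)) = q + 2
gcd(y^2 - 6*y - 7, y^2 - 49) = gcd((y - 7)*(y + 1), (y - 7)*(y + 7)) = y - 7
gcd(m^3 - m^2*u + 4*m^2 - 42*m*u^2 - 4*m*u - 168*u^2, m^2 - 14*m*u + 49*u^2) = -m + 7*u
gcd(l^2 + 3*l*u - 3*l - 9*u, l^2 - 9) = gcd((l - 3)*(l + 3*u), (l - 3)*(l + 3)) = l - 3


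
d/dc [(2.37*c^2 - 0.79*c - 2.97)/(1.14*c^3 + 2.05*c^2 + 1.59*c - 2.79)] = (-2.7018*c^4 + 1.8012*c^3 + 15.5452*c^2 - 1.0476*c + 6.9264)/(1.2996*c^6 + 4.674*c^5 + 7.8277*c^4 + 0.157800000000001*c^3 - 8.9109*c^2 - 8.8722*c + 7.7841)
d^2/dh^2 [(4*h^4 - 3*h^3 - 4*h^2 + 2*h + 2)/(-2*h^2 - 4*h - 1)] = 2*(-16*h^6 - 96*h^5 - 216*h^4 - 126*h^3 - 36*h^2 - 27*h - 16)/(8*h^6 + 48*h^5 + 108*h^4 + 112*h^3 + 54*h^2 + 12*h + 1)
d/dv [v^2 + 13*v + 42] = 2*v + 13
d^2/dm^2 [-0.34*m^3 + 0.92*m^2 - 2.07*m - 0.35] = 1.84 - 2.04*m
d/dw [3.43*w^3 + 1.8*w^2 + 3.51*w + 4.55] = 10.29*w^2 + 3.6*w + 3.51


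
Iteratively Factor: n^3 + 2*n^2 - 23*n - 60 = (n - 5)*(n^2 + 7*n + 12) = (n - 5)*(n + 4)*(n + 3)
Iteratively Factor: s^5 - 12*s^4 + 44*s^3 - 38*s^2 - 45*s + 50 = (s - 5)*(s^4 - 7*s^3 + 9*s^2 + 7*s - 10) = (s - 5)*(s - 1)*(s^3 - 6*s^2 + 3*s + 10) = (s - 5)^2*(s - 1)*(s^2 - s - 2) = (s - 5)^2*(s - 2)*(s - 1)*(s + 1)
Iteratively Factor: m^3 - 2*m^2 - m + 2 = (m - 1)*(m^2 - m - 2) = (m - 1)*(m + 1)*(m - 2)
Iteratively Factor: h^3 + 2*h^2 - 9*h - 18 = (h + 2)*(h^2 - 9) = (h + 2)*(h + 3)*(h - 3)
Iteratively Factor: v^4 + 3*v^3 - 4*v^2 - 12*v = (v + 3)*(v^3 - 4*v) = (v + 2)*(v + 3)*(v^2 - 2*v) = (v - 2)*(v + 2)*(v + 3)*(v)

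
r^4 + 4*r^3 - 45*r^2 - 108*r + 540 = (r - 5)*(r - 3)*(r + 6)^2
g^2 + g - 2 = (g - 1)*(g + 2)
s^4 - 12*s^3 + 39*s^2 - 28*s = s*(s - 7)*(s - 4)*(s - 1)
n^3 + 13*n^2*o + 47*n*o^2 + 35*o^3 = (n + o)*(n + 5*o)*(n + 7*o)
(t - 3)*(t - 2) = t^2 - 5*t + 6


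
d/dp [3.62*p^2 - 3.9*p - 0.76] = 7.24*p - 3.9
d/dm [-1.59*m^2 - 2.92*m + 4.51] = -3.18*m - 2.92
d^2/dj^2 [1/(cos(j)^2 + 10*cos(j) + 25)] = 2*(5*cos(j) - cos(2*j) + 2)/(cos(j) + 5)^4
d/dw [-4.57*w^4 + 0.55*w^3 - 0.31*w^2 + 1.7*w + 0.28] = -18.28*w^3 + 1.65*w^2 - 0.62*w + 1.7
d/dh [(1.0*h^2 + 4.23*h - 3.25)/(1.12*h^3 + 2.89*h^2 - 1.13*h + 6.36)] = (-1.12*h^4 - 9.4752*h^3 - 2.4347*h^2 + 31.505*h + 23.2303)/(1.2544*h^6 + 6.4736*h^5 + 5.8209*h^4 + 7.715*h^3 + 38.0377*h^2 - 14.3736*h + 40.4496)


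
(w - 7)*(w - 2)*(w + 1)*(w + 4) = w^4 - 4*w^3 - 27*w^2 + 34*w + 56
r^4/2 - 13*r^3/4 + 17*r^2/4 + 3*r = r*(r/2 + 1/4)*(r - 4)*(r - 3)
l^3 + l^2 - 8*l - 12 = (l - 3)*(l + 2)^2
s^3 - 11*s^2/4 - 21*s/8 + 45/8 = (s - 3)*(s - 5/4)*(s + 3/2)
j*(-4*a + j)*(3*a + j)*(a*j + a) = -12*a^3*j^2 - 12*a^3*j - a^2*j^3 - a^2*j^2 + a*j^4 + a*j^3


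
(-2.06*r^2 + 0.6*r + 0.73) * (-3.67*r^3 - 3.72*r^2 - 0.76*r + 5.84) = 7.5602*r^5 + 5.4612*r^4 - 3.3455*r^3 - 15.202*r^2 + 2.9492*r + 4.2632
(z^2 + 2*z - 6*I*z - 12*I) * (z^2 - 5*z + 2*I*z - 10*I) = z^4 - 3*z^3 - 4*I*z^3 + 2*z^2 + 12*I*z^2 - 36*z + 40*I*z - 120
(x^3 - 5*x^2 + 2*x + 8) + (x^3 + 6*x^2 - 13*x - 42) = 2*x^3 + x^2 - 11*x - 34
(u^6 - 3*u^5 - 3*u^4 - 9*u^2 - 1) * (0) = 0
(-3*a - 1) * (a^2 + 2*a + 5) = -3*a^3 - 7*a^2 - 17*a - 5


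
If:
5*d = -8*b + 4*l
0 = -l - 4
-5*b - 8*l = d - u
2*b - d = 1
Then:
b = -11/18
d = -20/9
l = -4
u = -671/18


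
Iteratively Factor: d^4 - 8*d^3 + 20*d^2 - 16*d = (d - 4)*(d^3 - 4*d^2 + 4*d) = (d - 4)*(d - 2)*(d^2 - 2*d) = (d - 4)*(d - 2)^2*(d)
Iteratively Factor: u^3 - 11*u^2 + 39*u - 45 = (u - 3)*(u^2 - 8*u + 15) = (u - 5)*(u - 3)*(u - 3)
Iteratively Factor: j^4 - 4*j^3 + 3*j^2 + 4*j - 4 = (j - 2)*(j^3 - 2*j^2 - j + 2) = (j - 2)^2*(j^2 - 1) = (j - 2)^2*(j - 1)*(j + 1)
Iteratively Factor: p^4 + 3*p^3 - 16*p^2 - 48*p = (p + 4)*(p^3 - p^2 - 12*p) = p*(p + 4)*(p^2 - p - 12) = p*(p + 3)*(p + 4)*(p - 4)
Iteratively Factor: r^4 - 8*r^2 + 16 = (r + 2)*(r^3 - 2*r^2 - 4*r + 8) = (r - 2)*(r + 2)*(r^2 - 4) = (r - 2)^2*(r + 2)*(r + 2)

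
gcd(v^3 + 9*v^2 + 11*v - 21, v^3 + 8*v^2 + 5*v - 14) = v^2 + 6*v - 7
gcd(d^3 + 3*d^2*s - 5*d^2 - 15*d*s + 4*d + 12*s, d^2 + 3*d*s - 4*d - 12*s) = d^2 + 3*d*s - 4*d - 12*s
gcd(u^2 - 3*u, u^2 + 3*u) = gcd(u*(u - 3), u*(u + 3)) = u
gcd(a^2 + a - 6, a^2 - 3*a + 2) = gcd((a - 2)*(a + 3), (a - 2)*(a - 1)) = a - 2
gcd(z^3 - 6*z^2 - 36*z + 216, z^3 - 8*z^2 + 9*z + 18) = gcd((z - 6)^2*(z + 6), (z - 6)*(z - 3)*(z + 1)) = z - 6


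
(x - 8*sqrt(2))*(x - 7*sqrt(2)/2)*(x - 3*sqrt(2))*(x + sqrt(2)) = x^4 - 27*sqrt(2)*x^3/2 + 96*x^2 - 43*sqrt(2)*x - 336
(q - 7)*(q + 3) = q^2 - 4*q - 21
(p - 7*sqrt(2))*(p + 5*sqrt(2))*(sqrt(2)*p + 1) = sqrt(2)*p^3 - 3*p^2 - 72*sqrt(2)*p - 70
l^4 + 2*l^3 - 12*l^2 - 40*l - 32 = (l - 4)*(l + 2)^3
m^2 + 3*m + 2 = (m + 1)*(m + 2)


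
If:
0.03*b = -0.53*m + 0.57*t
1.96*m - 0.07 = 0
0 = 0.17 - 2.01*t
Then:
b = 0.98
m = 0.04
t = 0.08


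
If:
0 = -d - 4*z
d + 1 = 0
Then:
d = -1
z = 1/4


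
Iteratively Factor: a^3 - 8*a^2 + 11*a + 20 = (a - 5)*(a^2 - 3*a - 4) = (a - 5)*(a + 1)*(a - 4)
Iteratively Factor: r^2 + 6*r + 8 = (r + 2)*(r + 4)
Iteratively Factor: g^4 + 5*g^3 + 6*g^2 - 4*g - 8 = (g + 2)*(g^3 + 3*g^2 - 4) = (g + 2)^2*(g^2 + g - 2) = (g + 2)^3*(g - 1)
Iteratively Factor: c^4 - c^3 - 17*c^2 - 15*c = (c + 1)*(c^3 - 2*c^2 - 15*c) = (c + 1)*(c + 3)*(c^2 - 5*c) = (c - 5)*(c + 1)*(c + 3)*(c)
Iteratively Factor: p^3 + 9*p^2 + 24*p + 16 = (p + 4)*(p^2 + 5*p + 4) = (p + 1)*(p + 4)*(p + 4)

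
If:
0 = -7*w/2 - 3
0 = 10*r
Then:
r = 0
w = -6/7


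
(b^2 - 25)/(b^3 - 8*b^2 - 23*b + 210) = (b - 5)/(b^2 - 13*b + 42)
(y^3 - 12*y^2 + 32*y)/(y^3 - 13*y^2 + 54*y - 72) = y*(y - 8)/(y^2 - 9*y + 18)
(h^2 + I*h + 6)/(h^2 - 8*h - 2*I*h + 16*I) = (h + 3*I)/(h - 8)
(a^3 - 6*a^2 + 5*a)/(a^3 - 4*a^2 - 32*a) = (-a^2 + 6*a - 5)/(-a^2 + 4*a + 32)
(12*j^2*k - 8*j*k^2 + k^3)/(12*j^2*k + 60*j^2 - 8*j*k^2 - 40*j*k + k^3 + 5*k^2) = k/(k + 5)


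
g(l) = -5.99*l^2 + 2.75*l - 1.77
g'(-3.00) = 38.69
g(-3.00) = -63.93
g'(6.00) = -69.13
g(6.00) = -200.91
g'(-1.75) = 23.72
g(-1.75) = -24.93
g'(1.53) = -15.58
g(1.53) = -11.58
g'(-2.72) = 35.34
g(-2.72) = -53.57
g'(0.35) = -1.44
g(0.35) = -1.54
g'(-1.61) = 22.04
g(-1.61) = -21.72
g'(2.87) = -31.63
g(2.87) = -43.22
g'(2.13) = -22.77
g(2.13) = -23.09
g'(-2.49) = 32.58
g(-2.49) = -45.76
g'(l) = 2.75 - 11.98*l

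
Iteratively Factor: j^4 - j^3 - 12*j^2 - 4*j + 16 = (j + 2)*(j^3 - 3*j^2 - 6*j + 8) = (j - 4)*(j + 2)*(j^2 + j - 2) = (j - 4)*(j + 2)^2*(j - 1)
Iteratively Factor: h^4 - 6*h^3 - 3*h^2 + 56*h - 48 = (h - 4)*(h^3 - 2*h^2 - 11*h + 12) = (h - 4)*(h + 3)*(h^2 - 5*h + 4) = (h - 4)^2*(h + 3)*(h - 1)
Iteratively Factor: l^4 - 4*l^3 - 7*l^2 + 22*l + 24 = (l + 1)*(l^3 - 5*l^2 - 2*l + 24) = (l - 4)*(l + 1)*(l^2 - l - 6) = (l - 4)*(l + 1)*(l + 2)*(l - 3)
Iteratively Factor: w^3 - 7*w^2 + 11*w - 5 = (w - 5)*(w^2 - 2*w + 1) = (w - 5)*(w - 1)*(w - 1)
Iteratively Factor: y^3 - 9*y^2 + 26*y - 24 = (y - 4)*(y^2 - 5*y + 6) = (y - 4)*(y - 2)*(y - 3)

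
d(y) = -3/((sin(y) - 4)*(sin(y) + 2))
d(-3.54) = 0.35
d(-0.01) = 0.38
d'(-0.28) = -0.14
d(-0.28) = 0.41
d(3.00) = 0.36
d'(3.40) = 0.13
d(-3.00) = 0.39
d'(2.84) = 0.06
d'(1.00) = -0.01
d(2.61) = 0.34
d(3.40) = 0.40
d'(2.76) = 0.05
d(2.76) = 0.35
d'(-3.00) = 0.11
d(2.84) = 0.35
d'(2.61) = 0.03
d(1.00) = 0.33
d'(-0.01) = -0.10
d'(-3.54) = 0.05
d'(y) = 3*cos(y)/((sin(y) - 4)*(sin(y) + 2)^2) + 3*cos(y)/((sin(y) - 4)^2*(sin(y) + 2)) = 6*(sin(y) - 1)*cos(y)/((sin(y) - 4)^2*(sin(y) + 2)^2)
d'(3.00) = 0.07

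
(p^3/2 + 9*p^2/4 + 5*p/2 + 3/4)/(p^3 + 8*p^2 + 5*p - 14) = (2*p^3 + 9*p^2 + 10*p + 3)/(4*(p^3 + 8*p^2 + 5*p - 14))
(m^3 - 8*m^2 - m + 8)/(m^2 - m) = m - 7 - 8/m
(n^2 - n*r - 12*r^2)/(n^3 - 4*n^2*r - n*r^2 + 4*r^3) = (-n - 3*r)/(-n^2 + r^2)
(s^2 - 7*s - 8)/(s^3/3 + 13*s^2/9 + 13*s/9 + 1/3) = 9*(s - 8)/(3*s^2 + 10*s + 3)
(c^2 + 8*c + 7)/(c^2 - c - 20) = (c^2 + 8*c + 7)/(c^2 - c - 20)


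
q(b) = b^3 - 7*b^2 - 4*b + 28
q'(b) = 3*b^2 - 14*b - 4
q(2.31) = -6.27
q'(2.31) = -20.33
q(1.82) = 3.56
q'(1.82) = -19.54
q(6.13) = -29.21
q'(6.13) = 22.91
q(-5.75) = -370.55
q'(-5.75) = 175.69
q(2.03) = -0.60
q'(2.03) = -20.06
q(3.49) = -28.71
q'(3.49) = -16.32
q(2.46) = -9.31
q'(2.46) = -20.29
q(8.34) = 87.84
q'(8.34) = 87.91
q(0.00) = 28.00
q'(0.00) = -4.00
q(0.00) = 28.00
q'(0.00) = -4.00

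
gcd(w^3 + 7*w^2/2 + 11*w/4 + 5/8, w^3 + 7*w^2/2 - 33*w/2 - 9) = w + 1/2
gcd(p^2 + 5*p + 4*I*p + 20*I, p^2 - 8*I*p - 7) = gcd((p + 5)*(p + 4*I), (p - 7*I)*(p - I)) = 1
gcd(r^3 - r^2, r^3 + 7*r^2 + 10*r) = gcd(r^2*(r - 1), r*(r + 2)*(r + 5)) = r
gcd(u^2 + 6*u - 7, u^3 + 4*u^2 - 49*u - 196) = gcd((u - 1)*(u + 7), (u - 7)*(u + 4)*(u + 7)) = u + 7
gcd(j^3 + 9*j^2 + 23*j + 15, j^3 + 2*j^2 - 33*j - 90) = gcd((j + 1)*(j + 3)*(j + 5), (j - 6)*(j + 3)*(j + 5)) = j^2 + 8*j + 15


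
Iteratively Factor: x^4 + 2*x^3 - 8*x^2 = (x - 2)*(x^3 + 4*x^2) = x*(x - 2)*(x^2 + 4*x) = x*(x - 2)*(x + 4)*(x)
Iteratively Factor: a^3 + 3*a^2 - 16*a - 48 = (a + 4)*(a^2 - a - 12) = (a - 4)*(a + 4)*(a + 3)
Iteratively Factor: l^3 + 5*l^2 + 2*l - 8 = (l + 4)*(l^2 + l - 2) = (l + 2)*(l + 4)*(l - 1)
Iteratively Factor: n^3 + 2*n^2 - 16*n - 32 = (n + 4)*(n^2 - 2*n - 8) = (n + 2)*(n + 4)*(n - 4)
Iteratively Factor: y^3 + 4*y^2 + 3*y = (y + 1)*(y^2 + 3*y) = y*(y + 1)*(y + 3)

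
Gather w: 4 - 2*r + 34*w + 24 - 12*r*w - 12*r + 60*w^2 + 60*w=-14*r + 60*w^2 + w*(94 - 12*r) + 28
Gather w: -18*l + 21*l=3*l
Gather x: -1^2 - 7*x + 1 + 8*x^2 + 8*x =8*x^2 + x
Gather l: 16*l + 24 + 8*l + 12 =24*l + 36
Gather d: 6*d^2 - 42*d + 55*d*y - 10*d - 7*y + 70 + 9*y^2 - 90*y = 6*d^2 + d*(55*y - 52) + 9*y^2 - 97*y + 70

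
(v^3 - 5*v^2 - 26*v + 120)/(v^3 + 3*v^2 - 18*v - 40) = (v - 6)/(v + 2)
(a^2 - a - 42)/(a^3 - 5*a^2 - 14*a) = (a + 6)/(a*(a + 2))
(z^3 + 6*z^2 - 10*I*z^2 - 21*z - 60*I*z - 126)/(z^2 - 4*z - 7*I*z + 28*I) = (z^2 + 3*z*(2 - I) - 18*I)/(z - 4)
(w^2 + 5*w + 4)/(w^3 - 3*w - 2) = (w + 4)/(w^2 - w - 2)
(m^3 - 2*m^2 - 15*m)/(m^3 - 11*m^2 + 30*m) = (m + 3)/(m - 6)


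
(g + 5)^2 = g^2 + 10*g + 25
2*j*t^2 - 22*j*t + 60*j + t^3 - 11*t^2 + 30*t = (2*j + t)*(t - 6)*(t - 5)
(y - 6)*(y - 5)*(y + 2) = y^3 - 9*y^2 + 8*y + 60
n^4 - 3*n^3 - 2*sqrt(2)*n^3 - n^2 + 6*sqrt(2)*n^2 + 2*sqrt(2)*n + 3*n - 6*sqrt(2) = (n - 3)*(n - 1)*(n + 1)*(n - 2*sqrt(2))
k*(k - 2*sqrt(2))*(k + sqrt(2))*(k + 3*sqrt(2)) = k^4 + 2*sqrt(2)*k^3 - 10*k^2 - 12*sqrt(2)*k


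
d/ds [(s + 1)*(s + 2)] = 2*s + 3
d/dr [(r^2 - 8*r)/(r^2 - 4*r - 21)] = 2*(2*r^2 - 21*r + 84)/(r^4 - 8*r^3 - 26*r^2 + 168*r + 441)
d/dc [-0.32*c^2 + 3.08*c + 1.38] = 3.08 - 0.64*c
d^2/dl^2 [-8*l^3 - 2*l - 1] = -48*l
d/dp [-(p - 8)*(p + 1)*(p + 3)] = -3*p^2 + 8*p + 29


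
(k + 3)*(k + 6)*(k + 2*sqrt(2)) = k^3 + 2*sqrt(2)*k^2 + 9*k^2 + 18*k + 18*sqrt(2)*k + 36*sqrt(2)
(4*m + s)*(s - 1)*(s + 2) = 4*m*s^2 + 4*m*s - 8*m + s^3 + s^2 - 2*s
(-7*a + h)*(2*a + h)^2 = -28*a^3 - 24*a^2*h - 3*a*h^2 + h^3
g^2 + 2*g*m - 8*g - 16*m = (g - 8)*(g + 2*m)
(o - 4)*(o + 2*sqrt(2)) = o^2 - 4*o + 2*sqrt(2)*o - 8*sqrt(2)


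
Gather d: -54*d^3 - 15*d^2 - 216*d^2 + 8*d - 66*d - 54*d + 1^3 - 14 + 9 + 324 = -54*d^3 - 231*d^2 - 112*d + 320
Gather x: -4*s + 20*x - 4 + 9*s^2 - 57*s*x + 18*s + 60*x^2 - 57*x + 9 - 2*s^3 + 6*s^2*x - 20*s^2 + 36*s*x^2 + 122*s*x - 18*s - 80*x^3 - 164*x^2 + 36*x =-2*s^3 - 11*s^2 - 4*s - 80*x^3 + x^2*(36*s - 104) + x*(6*s^2 + 65*s - 1) + 5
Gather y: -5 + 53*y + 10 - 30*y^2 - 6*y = -30*y^2 + 47*y + 5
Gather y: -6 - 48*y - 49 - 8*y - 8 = -56*y - 63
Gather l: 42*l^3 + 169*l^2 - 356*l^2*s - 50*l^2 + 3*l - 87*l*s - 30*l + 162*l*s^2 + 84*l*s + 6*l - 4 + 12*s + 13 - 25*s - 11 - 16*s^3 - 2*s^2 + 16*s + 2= 42*l^3 + l^2*(119 - 356*s) + l*(162*s^2 - 3*s - 21) - 16*s^3 - 2*s^2 + 3*s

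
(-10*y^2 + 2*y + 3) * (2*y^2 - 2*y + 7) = -20*y^4 + 24*y^3 - 68*y^2 + 8*y + 21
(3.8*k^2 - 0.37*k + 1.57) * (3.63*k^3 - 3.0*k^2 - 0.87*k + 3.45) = 13.794*k^5 - 12.7431*k^4 + 3.5031*k^3 + 8.7219*k^2 - 2.6424*k + 5.4165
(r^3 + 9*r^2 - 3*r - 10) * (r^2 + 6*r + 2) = r^5 + 15*r^4 + 53*r^3 - 10*r^2 - 66*r - 20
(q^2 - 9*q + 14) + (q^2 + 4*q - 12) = 2*q^2 - 5*q + 2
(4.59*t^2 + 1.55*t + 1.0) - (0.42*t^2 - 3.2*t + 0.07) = 4.17*t^2 + 4.75*t + 0.93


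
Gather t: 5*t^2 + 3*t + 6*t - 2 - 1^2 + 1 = 5*t^2 + 9*t - 2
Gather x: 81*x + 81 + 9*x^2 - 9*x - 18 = 9*x^2 + 72*x + 63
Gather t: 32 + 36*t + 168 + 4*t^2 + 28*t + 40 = 4*t^2 + 64*t + 240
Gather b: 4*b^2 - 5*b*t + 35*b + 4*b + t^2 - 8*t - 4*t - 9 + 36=4*b^2 + b*(39 - 5*t) + t^2 - 12*t + 27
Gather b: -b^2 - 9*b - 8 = -b^2 - 9*b - 8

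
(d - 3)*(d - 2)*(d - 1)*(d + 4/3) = d^4 - 14*d^3/3 + 3*d^2 + 26*d/3 - 8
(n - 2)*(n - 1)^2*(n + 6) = n^4 + 2*n^3 - 19*n^2 + 28*n - 12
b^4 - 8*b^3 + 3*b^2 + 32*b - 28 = (b - 7)*(b - 2)*(b - 1)*(b + 2)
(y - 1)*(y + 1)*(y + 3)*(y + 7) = y^4 + 10*y^3 + 20*y^2 - 10*y - 21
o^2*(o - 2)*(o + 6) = o^4 + 4*o^3 - 12*o^2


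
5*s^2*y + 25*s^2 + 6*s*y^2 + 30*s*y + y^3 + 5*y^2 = (s + y)*(5*s + y)*(y + 5)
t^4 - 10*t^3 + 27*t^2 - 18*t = t*(t - 6)*(t - 3)*(t - 1)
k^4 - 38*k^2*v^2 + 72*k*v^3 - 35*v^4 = (k - 5*v)*(k - v)^2*(k + 7*v)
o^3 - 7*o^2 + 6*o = o*(o - 6)*(o - 1)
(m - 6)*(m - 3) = m^2 - 9*m + 18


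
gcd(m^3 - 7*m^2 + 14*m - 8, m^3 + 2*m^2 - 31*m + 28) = m^2 - 5*m + 4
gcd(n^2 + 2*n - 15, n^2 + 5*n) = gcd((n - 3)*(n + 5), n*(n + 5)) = n + 5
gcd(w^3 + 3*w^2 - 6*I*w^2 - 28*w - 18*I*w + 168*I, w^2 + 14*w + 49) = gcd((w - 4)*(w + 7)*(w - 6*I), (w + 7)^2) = w + 7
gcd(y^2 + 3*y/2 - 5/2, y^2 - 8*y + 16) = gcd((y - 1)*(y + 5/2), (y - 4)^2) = 1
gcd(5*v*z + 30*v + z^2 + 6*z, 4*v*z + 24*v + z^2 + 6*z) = z + 6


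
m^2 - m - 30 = (m - 6)*(m + 5)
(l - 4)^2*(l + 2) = l^3 - 6*l^2 + 32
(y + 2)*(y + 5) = y^2 + 7*y + 10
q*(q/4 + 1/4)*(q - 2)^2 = q^4/4 - 3*q^3/4 + q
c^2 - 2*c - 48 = (c - 8)*(c + 6)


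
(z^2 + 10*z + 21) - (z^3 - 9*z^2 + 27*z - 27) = -z^3 + 10*z^2 - 17*z + 48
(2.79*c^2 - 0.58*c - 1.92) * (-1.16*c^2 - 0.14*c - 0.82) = -3.2364*c^4 + 0.2822*c^3 + 0.0206*c^2 + 0.7444*c + 1.5744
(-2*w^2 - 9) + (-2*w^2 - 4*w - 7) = -4*w^2 - 4*w - 16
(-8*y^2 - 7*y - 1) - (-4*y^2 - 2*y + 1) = -4*y^2 - 5*y - 2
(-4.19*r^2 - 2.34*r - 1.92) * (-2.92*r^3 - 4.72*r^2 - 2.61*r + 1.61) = 12.2348*r^5 + 26.6096*r^4 + 27.5871*r^3 + 8.4239*r^2 + 1.2438*r - 3.0912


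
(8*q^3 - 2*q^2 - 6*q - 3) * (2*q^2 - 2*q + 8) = 16*q^5 - 20*q^4 + 56*q^3 - 10*q^2 - 42*q - 24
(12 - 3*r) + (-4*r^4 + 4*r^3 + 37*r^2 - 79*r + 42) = -4*r^4 + 4*r^3 + 37*r^2 - 82*r + 54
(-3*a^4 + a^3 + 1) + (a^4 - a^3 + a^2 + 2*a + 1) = -2*a^4 + a^2 + 2*a + 2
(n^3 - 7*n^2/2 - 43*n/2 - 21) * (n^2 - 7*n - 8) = n^5 - 21*n^4/2 - 5*n^3 + 315*n^2/2 + 319*n + 168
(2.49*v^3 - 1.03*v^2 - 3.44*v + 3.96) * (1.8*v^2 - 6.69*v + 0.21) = 4.482*v^5 - 18.5121*v^4 + 1.2216*v^3 + 29.9253*v^2 - 27.2148*v + 0.8316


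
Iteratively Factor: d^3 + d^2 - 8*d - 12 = (d + 2)*(d^2 - d - 6) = (d - 3)*(d + 2)*(d + 2)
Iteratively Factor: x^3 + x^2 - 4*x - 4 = (x + 1)*(x^2 - 4) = (x - 2)*(x + 1)*(x + 2)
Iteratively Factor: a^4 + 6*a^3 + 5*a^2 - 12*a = (a - 1)*(a^3 + 7*a^2 + 12*a) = a*(a - 1)*(a^2 + 7*a + 12) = a*(a - 1)*(a + 4)*(a + 3)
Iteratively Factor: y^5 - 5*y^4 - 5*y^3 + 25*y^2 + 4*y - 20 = (y + 2)*(y^4 - 7*y^3 + 9*y^2 + 7*y - 10) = (y - 2)*(y + 2)*(y^3 - 5*y^2 - y + 5) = (y - 2)*(y - 1)*(y + 2)*(y^2 - 4*y - 5) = (y - 5)*(y - 2)*(y - 1)*(y + 2)*(y + 1)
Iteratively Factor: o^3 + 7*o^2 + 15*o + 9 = (o + 1)*(o^2 + 6*o + 9) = (o + 1)*(o + 3)*(o + 3)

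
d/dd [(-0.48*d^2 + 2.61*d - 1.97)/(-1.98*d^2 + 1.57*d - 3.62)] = (4.4142*d^2 - 4.326*d - 6.3553)/(3.9204*d^4 - 6.2172*d^3 + 16.8001*d^2 - 11.3668*d + 13.1044)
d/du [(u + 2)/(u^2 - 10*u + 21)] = (u^2 - 10*u - 2*(u - 5)*(u + 2) + 21)/(u^2 - 10*u + 21)^2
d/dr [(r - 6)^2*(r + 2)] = (r - 6)*(3*r - 2)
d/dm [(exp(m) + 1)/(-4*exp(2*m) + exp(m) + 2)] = ((exp(m) + 1)*(8*exp(m) - 1) - 4*exp(2*m) + exp(m) + 2)*exp(m)/(-4*exp(2*m) + exp(m) + 2)^2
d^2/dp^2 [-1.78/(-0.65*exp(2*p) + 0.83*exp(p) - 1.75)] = ((1.4774 - 4.628*exp(p))*(0.65*exp(2*p) - 0.83*exp(p) + 1.75) + 1.78*(1.3*exp(p) - 0.83)*(2.6*exp(p) - 1.66)*exp(p))*exp(p)/(0.65*exp(2*p) - 0.83*exp(p) + 1.75)^3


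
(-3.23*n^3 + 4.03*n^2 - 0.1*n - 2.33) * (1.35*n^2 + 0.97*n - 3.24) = -4.3605*n^5 + 2.3074*n^4 + 14.2393*n^3 - 16.2997*n^2 - 1.9361*n + 7.5492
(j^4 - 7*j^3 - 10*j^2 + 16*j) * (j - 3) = j^5 - 10*j^4 + 11*j^3 + 46*j^2 - 48*j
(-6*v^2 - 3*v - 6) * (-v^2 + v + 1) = 6*v^4 - 3*v^3 - 3*v^2 - 9*v - 6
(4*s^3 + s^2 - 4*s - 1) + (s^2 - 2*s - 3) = 4*s^3 + 2*s^2 - 6*s - 4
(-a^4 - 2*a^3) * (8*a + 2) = -8*a^5 - 18*a^4 - 4*a^3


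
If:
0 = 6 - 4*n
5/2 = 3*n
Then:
No Solution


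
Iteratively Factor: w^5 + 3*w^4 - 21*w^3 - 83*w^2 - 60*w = (w + 1)*(w^4 + 2*w^3 - 23*w^2 - 60*w) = w*(w + 1)*(w^3 + 2*w^2 - 23*w - 60) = w*(w + 1)*(w + 3)*(w^2 - w - 20) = w*(w + 1)*(w + 3)*(w + 4)*(w - 5)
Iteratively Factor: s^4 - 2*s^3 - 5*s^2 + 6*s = (s - 3)*(s^3 + s^2 - 2*s) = (s - 3)*(s + 2)*(s^2 - s) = (s - 3)*(s - 1)*(s + 2)*(s)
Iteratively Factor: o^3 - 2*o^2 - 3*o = (o + 1)*(o^2 - 3*o) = o*(o + 1)*(o - 3)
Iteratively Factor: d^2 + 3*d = (d)*(d + 3)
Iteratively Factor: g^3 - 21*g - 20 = (g + 1)*(g^2 - g - 20) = (g - 5)*(g + 1)*(g + 4)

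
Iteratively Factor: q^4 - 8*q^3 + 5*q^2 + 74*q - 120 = (q + 3)*(q^3 - 11*q^2 + 38*q - 40) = (q - 5)*(q + 3)*(q^2 - 6*q + 8) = (q - 5)*(q - 2)*(q + 3)*(q - 4)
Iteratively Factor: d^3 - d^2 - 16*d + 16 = (d - 4)*(d^2 + 3*d - 4) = (d - 4)*(d + 4)*(d - 1)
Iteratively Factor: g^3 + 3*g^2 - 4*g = (g)*(g^2 + 3*g - 4) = g*(g + 4)*(g - 1)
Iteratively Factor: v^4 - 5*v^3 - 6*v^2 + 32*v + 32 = (v - 4)*(v^3 - v^2 - 10*v - 8) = (v - 4)*(v + 2)*(v^2 - 3*v - 4) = (v - 4)^2*(v + 2)*(v + 1)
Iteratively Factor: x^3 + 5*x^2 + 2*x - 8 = (x - 1)*(x^2 + 6*x + 8) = (x - 1)*(x + 2)*(x + 4)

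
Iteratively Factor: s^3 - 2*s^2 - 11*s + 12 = (s - 1)*(s^2 - s - 12) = (s - 1)*(s + 3)*(s - 4)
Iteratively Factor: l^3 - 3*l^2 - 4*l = (l - 4)*(l^2 + l) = (l - 4)*(l + 1)*(l)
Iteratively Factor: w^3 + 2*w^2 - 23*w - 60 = (w + 3)*(w^2 - w - 20) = (w + 3)*(w + 4)*(w - 5)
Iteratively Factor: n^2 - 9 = (n - 3)*(n + 3)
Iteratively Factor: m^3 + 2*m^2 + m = (m)*(m^2 + 2*m + 1) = m*(m + 1)*(m + 1)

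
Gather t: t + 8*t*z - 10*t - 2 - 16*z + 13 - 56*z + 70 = t*(8*z - 9) - 72*z + 81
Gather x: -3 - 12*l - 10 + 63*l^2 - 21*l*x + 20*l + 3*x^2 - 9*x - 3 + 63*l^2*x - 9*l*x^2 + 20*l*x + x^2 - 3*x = 63*l^2 + 8*l + x^2*(4 - 9*l) + x*(63*l^2 - l - 12) - 16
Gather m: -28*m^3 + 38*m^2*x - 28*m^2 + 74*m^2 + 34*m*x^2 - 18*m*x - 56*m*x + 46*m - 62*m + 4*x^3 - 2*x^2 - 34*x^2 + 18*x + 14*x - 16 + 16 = -28*m^3 + m^2*(38*x + 46) + m*(34*x^2 - 74*x - 16) + 4*x^3 - 36*x^2 + 32*x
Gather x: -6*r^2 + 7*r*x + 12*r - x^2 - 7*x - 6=-6*r^2 + 12*r - x^2 + x*(7*r - 7) - 6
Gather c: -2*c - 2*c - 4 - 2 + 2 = -4*c - 4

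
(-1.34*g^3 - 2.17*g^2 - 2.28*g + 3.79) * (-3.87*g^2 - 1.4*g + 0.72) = 5.1858*g^5 + 10.2739*g^4 + 10.8968*g^3 - 13.0377*g^2 - 6.9476*g + 2.7288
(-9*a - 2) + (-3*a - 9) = -12*a - 11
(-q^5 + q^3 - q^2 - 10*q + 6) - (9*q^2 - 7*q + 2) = -q^5 + q^3 - 10*q^2 - 3*q + 4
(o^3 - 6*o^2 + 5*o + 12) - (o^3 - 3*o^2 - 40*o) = -3*o^2 + 45*o + 12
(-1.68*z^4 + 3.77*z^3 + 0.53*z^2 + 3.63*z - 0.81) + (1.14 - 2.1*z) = -1.68*z^4 + 3.77*z^3 + 0.53*z^2 + 1.53*z + 0.33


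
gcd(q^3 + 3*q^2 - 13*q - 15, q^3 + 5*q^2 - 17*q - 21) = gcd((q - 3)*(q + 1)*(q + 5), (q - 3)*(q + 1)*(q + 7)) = q^2 - 2*q - 3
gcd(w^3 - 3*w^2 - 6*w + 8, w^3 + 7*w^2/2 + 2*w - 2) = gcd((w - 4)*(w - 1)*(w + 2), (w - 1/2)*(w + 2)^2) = w + 2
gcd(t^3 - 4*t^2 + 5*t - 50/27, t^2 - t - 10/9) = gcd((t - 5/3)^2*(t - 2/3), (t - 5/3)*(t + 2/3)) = t - 5/3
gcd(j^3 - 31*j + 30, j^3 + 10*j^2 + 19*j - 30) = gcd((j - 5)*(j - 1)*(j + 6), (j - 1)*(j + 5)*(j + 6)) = j^2 + 5*j - 6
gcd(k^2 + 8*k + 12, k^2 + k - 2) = k + 2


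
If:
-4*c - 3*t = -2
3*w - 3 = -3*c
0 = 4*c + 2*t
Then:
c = -1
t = 2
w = 2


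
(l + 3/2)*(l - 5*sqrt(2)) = l^2 - 5*sqrt(2)*l + 3*l/2 - 15*sqrt(2)/2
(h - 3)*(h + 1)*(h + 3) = h^3 + h^2 - 9*h - 9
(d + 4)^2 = d^2 + 8*d + 16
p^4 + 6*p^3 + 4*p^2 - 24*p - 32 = (p - 2)*(p + 2)^2*(p + 4)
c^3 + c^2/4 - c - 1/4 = (c - 1)*(c + 1/4)*(c + 1)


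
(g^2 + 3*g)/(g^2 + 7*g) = (g + 3)/(g + 7)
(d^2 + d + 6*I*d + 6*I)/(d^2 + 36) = (d + 1)/(d - 6*I)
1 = 1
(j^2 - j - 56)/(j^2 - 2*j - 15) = (-j^2 + j + 56)/(-j^2 + 2*j + 15)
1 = 1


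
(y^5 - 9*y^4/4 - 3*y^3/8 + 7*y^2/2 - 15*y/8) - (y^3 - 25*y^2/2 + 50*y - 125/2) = y^5 - 9*y^4/4 - 11*y^3/8 + 16*y^2 - 415*y/8 + 125/2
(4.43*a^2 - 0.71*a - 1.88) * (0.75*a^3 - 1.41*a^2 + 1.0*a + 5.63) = 3.3225*a^5 - 6.7788*a^4 + 4.0211*a^3 + 26.8817*a^2 - 5.8773*a - 10.5844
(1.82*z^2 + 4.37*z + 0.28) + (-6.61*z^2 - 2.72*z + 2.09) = -4.79*z^2 + 1.65*z + 2.37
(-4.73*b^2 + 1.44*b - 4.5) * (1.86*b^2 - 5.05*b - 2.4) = -8.7978*b^4 + 26.5649*b^3 - 4.29*b^2 + 19.269*b + 10.8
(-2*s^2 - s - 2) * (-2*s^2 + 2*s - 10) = 4*s^4 - 2*s^3 + 22*s^2 + 6*s + 20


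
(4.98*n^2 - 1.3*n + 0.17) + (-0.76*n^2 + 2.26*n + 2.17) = 4.22*n^2 + 0.96*n + 2.34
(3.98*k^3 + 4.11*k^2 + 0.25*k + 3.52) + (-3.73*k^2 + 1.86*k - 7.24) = 3.98*k^3 + 0.38*k^2 + 2.11*k - 3.72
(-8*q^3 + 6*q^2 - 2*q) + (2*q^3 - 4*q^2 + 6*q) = -6*q^3 + 2*q^2 + 4*q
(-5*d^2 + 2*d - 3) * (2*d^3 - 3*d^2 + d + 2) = -10*d^5 + 19*d^4 - 17*d^3 + d^2 + d - 6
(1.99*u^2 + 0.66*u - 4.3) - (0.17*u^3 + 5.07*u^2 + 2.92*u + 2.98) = -0.17*u^3 - 3.08*u^2 - 2.26*u - 7.28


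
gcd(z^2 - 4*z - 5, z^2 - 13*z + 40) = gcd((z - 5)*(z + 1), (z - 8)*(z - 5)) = z - 5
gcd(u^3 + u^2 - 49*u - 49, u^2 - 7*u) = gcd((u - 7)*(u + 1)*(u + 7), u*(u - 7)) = u - 7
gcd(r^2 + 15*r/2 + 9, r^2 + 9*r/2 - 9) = r + 6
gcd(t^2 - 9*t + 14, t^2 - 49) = t - 7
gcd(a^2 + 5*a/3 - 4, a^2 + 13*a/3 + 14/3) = 1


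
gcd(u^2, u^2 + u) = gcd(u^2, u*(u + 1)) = u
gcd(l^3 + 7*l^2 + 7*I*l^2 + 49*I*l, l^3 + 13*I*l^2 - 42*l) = l^2 + 7*I*l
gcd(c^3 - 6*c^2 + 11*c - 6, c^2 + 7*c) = 1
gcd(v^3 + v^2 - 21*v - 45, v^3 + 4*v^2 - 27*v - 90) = v^2 - 2*v - 15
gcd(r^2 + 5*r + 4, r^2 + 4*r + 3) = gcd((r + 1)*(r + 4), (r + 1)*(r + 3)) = r + 1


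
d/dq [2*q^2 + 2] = 4*q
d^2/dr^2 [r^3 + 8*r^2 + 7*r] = 6*r + 16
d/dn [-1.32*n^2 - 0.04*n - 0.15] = -2.64*n - 0.04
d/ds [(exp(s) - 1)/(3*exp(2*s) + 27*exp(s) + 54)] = ((1 - exp(s))*(2*exp(s) + 9) + exp(2*s) + 9*exp(s) + 18)*exp(s)/(3*(exp(2*s) + 9*exp(s) + 18)^2)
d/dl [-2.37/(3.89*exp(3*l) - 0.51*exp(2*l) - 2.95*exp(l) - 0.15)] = (27.6579*exp(2*l) - 2.4174*exp(l) - 6.9915)*exp(l)/(-3.89*exp(3*l) + 0.51*exp(2*l) + 2.95*exp(l) + 0.15)^2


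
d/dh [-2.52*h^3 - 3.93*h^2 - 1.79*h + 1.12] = -7.56*h^2 - 7.86*h - 1.79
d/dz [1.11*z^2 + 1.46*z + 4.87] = 2.22*z + 1.46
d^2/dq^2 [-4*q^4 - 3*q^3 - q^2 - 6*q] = -48*q^2 - 18*q - 2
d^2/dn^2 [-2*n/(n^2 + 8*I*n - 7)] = 4*(-4*n*(n + 4*I)^2 + (3*n + 8*I)*(n^2 + 8*I*n - 7))/(n^2 + 8*I*n - 7)^3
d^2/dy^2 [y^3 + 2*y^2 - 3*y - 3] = 6*y + 4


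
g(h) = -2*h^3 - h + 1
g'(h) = -6*h^2 - 1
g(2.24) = -23.72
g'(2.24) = -31.11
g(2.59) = -36.34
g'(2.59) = -41.25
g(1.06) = -2.44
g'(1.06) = -7.74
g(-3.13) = 65.46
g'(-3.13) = -59.78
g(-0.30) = 1.35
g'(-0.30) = -1.54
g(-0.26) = 1.30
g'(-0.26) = -1.41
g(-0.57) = 1.94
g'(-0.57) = -2.95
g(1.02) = -2.14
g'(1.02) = -7.24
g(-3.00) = 58.00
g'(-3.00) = -55.00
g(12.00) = -3467.00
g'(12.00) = -865.00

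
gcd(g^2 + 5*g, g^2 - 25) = g + 5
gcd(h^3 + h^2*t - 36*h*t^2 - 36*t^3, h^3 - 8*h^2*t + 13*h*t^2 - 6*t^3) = -h + 6*t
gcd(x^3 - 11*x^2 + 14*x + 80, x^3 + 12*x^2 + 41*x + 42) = x + 2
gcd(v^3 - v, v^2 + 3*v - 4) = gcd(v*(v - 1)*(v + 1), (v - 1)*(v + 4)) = v - 1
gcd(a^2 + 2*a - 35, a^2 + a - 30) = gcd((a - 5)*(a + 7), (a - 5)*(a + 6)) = a - 5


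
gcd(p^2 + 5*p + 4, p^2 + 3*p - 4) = p + 4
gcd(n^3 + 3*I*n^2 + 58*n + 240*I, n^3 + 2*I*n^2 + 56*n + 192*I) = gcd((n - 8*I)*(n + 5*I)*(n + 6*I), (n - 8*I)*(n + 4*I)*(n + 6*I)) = n^2 - 2*I*n + 48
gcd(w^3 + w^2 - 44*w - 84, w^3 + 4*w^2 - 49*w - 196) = w - 7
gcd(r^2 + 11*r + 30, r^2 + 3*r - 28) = 1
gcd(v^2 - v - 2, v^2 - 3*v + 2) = v - 2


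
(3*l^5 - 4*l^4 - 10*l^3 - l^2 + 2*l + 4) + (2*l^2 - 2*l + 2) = 3*l^5 - 4*l^4 - 10*l^3 + l^2 + 6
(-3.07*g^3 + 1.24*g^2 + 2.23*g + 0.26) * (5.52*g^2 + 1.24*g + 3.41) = -16.9464*g^5 + 3.038*g^4 + 3.3785*g^3 + 8.4288*g^2 + 7.9267*g + 0.8866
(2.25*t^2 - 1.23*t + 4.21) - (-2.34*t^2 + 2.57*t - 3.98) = 4.59*t^2 - 3.8*t + 8.19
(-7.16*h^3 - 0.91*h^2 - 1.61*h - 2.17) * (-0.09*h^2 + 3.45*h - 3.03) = 0.6444*h^5 - 24.6201*h^4 + 18.7002*h^3 - 2.6019*h^2 - 2.6082*h + 6.5751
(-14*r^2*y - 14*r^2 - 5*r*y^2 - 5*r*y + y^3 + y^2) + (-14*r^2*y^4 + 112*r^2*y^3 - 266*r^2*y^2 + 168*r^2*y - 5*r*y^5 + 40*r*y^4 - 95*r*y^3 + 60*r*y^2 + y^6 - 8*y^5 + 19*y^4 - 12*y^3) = -14*r^2*y^4 + 112*r^2*y^3 - 266*r^2*y^2 + 154*r^2*y - 14*r^2 - 5*r*y^5 + 40*r*y^4 - 95*r*y^3 + 55*r*y^2 - 5*r*y + y^6 - 8*y^5 + 19*y^4 - 11*y^3 + y^2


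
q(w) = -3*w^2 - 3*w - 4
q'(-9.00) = 51.00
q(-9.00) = -220.00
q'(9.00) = -57.00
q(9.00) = -274.00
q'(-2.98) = 14.88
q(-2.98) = -21.70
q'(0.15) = -3.90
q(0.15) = -4.52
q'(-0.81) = 1.86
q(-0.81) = -3.54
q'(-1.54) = 6.24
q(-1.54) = -6.49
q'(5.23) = -34.38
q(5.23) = -101.75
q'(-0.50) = 0.00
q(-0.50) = -3.25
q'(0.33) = -4.98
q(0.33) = -5.32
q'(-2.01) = 9.06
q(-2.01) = -10.09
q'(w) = -6*w - 3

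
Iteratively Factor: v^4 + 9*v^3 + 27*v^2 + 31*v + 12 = (v + 1)*(v^3 + 8*v^2 + 19*v + 12) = (v + 1)*(v + 3)*(v^2 + 5*v + 4) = (v + 1)*(v + 3)*(v + 4)*(v + 1)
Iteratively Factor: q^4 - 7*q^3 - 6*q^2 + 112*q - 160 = (q - 4)*(q^3 - 3*q^2 - 18*q + 40) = (q - 4)*(q - 2)*(q^2 - q - 20) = (q - 4)*(q - 2)*(q + 4)*(q - 5)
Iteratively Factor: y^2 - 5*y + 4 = (y - 1)*(y - 4)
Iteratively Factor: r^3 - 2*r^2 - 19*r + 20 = (r - 5)*(r^2 + 3*r - 4) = (r - 5)*(r - 1)*(r + 4)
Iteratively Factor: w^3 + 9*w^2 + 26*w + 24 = (w + 4)*(w^2 + 5*w + 6) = (w + 3)*(w + 4)*(w + 2)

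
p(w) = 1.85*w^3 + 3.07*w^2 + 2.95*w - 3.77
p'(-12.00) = 728.47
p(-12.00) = -2793.89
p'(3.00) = 71.32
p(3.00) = 82.66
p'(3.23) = 80.68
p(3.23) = 100.13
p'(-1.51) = 6.33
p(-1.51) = -7.59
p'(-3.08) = 36.69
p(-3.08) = -37.79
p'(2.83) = 64.78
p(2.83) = 71.10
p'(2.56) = 55.04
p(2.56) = 54.94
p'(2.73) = 61.08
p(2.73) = 64.80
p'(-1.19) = 3.50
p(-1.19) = -6.05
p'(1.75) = 30.69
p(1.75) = 20.71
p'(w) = 5.55*w^2 + 6.14*w + 2.95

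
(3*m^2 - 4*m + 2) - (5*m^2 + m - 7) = -2*m^2 - 5*m + 9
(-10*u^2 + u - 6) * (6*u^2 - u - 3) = -60*u^4 + 16*u^3 - 7*u^2 + 3*u + 18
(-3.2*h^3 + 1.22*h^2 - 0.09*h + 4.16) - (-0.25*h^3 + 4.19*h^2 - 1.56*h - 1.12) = -2.95*h^3 - 2.97*h^2 + 1.47*h + 5.28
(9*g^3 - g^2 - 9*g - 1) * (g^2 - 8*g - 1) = 9*g^5 - 73*g^4 - 10*g^3 + 72*g^2 + 17*g + 1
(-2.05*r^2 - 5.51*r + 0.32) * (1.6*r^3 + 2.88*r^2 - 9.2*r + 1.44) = -3.28*r^5 - 14.72*r^4 + 3.5032*r^3 + 48.6616*r^2 - 10.8784*r + 0.4608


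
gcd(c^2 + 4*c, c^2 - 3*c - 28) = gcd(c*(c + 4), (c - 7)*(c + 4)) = c + 4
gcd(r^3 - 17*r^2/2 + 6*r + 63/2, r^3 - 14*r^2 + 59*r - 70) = r - 7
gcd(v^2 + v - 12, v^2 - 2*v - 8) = 1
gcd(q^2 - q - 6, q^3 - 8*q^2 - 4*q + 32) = q + 2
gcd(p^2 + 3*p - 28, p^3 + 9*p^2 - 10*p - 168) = p^2 + 3*p - 28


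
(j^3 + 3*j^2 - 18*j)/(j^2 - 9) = j*(j + 6)/(j + 3)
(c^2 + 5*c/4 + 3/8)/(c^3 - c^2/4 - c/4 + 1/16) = 2*(4*c + 3)/(8*c^2 - 6*c + 1)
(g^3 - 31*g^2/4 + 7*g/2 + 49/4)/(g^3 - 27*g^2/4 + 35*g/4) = (g^2 - 6*g - 7)/(g*(g - 5))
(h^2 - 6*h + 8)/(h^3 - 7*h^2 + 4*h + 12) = (h - 4)/(h^2 - 5*h - 6)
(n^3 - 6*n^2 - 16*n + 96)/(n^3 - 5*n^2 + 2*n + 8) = (n^2 - 2*n - 24)/(n^2 - n - 2)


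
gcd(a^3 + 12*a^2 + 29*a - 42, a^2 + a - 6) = 1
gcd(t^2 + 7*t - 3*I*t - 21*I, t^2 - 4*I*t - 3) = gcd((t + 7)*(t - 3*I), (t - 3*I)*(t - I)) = t - 3*I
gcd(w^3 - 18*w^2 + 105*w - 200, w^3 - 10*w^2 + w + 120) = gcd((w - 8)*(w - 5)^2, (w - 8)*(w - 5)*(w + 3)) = w^2 - 13*w + 40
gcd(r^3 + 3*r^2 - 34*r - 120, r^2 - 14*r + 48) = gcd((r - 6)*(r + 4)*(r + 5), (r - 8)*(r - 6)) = r - 6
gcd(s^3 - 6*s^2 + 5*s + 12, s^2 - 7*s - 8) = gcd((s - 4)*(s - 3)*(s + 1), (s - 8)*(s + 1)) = s + 1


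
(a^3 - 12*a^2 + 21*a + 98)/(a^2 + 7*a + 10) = (a^2 - 14*a + 49)/(a + 5)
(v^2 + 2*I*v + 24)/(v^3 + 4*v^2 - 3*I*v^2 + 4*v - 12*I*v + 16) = (v + 6*I)/(v^2 + v*(4 + I) + 4*I)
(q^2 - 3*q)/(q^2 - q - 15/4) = 4*q*(3 - q)/(-4*q^2 + 4*q + 15)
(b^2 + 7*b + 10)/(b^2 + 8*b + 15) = (b + 2)/(b + 3)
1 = 1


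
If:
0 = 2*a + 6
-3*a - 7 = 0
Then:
No Solution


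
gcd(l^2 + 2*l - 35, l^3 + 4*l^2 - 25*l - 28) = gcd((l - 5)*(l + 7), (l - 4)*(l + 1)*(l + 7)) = l + 7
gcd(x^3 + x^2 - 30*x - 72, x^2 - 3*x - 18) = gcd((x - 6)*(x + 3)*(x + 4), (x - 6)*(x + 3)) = x^2 - 3*x - 18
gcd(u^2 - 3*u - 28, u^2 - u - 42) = u - 7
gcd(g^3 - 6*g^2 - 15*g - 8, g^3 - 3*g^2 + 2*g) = 1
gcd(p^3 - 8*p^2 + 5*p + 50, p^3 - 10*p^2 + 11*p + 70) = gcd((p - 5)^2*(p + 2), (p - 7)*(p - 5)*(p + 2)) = p^2 - 3*p - 10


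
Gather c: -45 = -45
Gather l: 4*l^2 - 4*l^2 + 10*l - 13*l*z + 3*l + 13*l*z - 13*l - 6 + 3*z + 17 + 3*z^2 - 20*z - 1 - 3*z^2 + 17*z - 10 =0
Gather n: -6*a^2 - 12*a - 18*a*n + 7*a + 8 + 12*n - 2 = -6*a^2 - 5*a + n*(12 - 18*a) + 6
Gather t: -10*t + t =-9*t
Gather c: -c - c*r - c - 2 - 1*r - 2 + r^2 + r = c*(-r - 2) + r^2 - 4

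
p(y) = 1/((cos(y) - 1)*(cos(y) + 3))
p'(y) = sin(y)/((cos(y) - 1)*(cos(y) + 3)^2) + sin(y)/((cos(y) - 1)^2*(cos(y) + 3))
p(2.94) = -0.25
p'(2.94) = 0.00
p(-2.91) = -0.25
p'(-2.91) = -0.00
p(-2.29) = -0.26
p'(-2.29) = -0.03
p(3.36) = -0.25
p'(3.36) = -0.00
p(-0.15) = -22.33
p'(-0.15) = -296.29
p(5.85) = -2.77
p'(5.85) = -12.29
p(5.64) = -1.32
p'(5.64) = -3.75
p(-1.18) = -0.48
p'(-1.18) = -0.58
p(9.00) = -0.25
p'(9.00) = 0.00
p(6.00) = -6.34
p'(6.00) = -44.03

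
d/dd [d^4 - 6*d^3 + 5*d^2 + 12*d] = 4*d^3 - 18*d^2 + 10*d + 12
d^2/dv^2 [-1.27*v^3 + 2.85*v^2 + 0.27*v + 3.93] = 5.7 - 7.62*v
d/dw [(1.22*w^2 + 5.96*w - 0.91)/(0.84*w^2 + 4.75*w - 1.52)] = (0.788599999999999*w^2 - 2.18*w - 4.7367)/(0.7056*w^4 + 7.98*w^3 + 20.0089*w^2 - 14.44*w + 2.3104)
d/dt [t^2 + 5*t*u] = 2*t + 5*u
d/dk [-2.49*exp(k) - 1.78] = -2.49*exp(k)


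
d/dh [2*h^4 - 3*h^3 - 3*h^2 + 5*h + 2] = 8*h^3 - 9*h^2 - 6*h + 5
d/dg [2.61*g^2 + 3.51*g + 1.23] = 5.22*g + 3.51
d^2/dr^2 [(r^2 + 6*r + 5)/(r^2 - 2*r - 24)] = 2*(8*r^3 + 87*r^2 + 402*r + 428)/(r^6 - 6*r^5 - 60*r^4 + 280*r^3 + 1440*r^2 - 3456*r - 13824)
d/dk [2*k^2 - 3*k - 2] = 4*k - 3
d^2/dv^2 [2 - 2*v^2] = -4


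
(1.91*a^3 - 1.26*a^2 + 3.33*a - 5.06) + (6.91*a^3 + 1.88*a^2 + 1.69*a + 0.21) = 8.82*a^3 + 0.62*a^2 + 5.02*a - 4.85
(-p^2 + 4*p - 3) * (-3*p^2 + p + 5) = 3*p^4 - 13*p^3 + 8*p^2 + 17*p - 15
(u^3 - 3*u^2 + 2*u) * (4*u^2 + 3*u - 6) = 4*u^5 - 9*u^4 - 7*u^3 + 24*u^2 - 12*u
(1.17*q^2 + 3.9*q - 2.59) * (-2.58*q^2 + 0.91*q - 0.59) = -3.0186*q^4 - 8.9973*q^3 + 9.5409*q^2 - 4.6579*q + 1.5281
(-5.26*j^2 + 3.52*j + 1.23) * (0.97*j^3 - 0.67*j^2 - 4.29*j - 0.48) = -5.1022*j^5 + 6.9386*j^4 + 21.4001*j^3 - 13.4001*j^2 - 6.9663*j - 0.5904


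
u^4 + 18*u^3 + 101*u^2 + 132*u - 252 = (u - 1)*(u + 6)^2*(u + 7)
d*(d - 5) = d^2 - 5*d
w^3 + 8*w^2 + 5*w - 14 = (w - 1)*(w + 2)*(w + 7)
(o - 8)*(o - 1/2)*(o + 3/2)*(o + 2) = o^4 - 5*o^3 - 91*o^2/4 - 23*o/2 + 12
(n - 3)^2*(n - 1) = n^3 - 7*n^2 + 15*n - 9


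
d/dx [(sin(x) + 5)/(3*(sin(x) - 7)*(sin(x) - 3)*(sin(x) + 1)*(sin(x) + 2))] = (-3*sin(x)^4 - 6*sin(x)^3 + 112*sin(x)^2 + 70*sin(x) - 173)*cos(x)/(3*(sin(x) - 7)^2*(sin(x) - 3)^2*(sin(x) + 1)^2*(sin(x) + 2)^2)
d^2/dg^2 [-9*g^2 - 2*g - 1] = -18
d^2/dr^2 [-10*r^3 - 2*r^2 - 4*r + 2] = -60*r - 4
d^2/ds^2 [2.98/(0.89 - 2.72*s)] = -44.094464/(2.72*s - 0.89)^3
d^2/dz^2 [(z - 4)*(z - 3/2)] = 2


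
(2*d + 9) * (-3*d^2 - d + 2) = -6*d^3 - 29*d^2 - 5*d + 18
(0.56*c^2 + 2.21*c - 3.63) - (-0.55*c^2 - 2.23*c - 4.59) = 1.11*c^2 + 4.44*c + 0.96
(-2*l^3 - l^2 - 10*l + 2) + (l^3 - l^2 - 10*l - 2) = -l^3 - 2*l^2 - 20*l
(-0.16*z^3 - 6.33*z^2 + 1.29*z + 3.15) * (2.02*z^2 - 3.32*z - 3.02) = -0.3232*z^5 - 12.2554*z^4 + 24.1046*z^3 + 21.1968*z^2 - 14.3538*z - 9.513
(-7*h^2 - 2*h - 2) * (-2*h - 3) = 14*h^3 + 25*h^2 + 10*h + 6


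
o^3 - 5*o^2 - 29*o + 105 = (o - 7)*(o - 3)*(o + 5)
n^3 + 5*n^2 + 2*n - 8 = (n - 1)*(n + 2)*(n + 4)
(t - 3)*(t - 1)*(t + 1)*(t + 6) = t^4 + 3*t^3 - 19*t^2 - 3*t + 18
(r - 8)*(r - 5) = r^2 - 13*r + 40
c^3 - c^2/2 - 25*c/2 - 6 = (c - 4)*(c + 1/2)*(c + 3)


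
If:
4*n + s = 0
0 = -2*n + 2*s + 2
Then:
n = 1/5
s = -4/5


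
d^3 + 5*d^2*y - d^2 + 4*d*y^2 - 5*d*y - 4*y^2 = (d - 1)*(d + y)*(d + 4*y)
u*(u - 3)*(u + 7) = u^3 + 4*u^2 - 21*u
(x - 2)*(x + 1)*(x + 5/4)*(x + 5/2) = x^4 + 11*x^3/4 - 21*x^2/8 - 85*x/8 - 25/4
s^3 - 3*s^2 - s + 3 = (s - 3)*(s - 1)*(s + 1)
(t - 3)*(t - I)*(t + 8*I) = t^3 - 3*t^2 + 7*I*t^2 + 8*t - 21*I*t - 24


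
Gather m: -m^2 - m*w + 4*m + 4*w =-m^2 + m*(4 - w) + 4*w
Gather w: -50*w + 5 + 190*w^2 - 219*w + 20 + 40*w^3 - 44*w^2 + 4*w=40*w^3 + 146*w^2 - 265*w + 25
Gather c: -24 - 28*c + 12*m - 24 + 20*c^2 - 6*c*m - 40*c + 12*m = 20*c^2 + c*(-6*m - 68) + 24*m - 48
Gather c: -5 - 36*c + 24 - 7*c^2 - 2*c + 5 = -7*c^2 - 38*c + 24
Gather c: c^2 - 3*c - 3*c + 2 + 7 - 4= c^2 - 6*c + 5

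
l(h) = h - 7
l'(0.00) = 1.00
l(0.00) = -7.00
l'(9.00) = 1.00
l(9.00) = 2.00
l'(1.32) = 1.00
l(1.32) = -5.68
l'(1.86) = 1.00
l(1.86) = -5.14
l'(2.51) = 1.00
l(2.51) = -4.49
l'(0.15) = 1.00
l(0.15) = -6.85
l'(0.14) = 1.00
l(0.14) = -6.86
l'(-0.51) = 1.00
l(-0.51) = -7.51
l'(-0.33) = 1.00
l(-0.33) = -7.33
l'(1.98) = 1.00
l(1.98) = -5.02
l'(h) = 1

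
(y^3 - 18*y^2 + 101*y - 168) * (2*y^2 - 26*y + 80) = 2*y^5 - 62*y^4 + 750*y^3 - 4402*y^2 + 12448*y - 13440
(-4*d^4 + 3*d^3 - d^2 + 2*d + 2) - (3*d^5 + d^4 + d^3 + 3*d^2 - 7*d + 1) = -3*d^5 - 5*d^4 + 2*d^3 - 4*d^2 + 9*d + 1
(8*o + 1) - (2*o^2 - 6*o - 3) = -2*o^2 + 14*o + 4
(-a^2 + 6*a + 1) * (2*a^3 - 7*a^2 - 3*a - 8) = -2*a^5 + 19*a^4 - 37*a^3 - 17*a^2 - 51*a - 8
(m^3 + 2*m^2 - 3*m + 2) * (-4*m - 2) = -4*m^4 - 10*m^3 + 8*m^2 - 2*m - 4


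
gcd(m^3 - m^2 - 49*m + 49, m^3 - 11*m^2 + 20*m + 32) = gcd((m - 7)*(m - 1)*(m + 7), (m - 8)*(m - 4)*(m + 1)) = 1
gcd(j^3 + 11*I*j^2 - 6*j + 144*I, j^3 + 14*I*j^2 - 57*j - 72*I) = j + 8*I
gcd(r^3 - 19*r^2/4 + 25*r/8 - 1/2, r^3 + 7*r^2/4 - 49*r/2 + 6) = r^2 - 17*r/4 + 1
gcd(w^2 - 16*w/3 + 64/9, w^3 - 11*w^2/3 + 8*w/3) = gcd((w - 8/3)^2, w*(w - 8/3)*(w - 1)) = w - 8/3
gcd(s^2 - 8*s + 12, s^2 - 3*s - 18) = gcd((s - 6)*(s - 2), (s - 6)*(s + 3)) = s - 6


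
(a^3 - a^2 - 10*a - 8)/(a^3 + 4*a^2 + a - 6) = (a^2 - 3*a - 4)/(a^2 + 2*a - 3)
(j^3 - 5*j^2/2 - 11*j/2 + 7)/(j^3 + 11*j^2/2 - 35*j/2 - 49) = (j - 1)/(j + 7)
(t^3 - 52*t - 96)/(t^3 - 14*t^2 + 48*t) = (t^2 + 8*t + 12)/(t*(t - 6))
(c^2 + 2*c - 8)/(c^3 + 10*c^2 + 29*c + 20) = (c - 2)/(c^2 + 6*c + 5)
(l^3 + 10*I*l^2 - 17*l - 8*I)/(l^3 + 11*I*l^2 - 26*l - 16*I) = (l + I)/(l + 2*I)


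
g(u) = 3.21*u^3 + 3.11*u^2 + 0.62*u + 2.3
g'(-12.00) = 1312.70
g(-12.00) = -5104.18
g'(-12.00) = 1312.70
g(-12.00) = -5104.18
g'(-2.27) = 36.12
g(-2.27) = -20.63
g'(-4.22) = 145.87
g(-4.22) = -186.17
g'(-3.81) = 116.71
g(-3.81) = -132.45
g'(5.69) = 347.79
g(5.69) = 697.86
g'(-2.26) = 35.75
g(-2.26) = -20.27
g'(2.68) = 86.46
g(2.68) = 88.09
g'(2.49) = 75.81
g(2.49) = 72.68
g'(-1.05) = 4.71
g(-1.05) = 1.36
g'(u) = 9.63*u^2 + 6.22*u + 0.62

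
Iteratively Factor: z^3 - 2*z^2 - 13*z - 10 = (z + 1)*(z^2 - 3*z - 10) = (z - 5)*(z + 1)*(z + 2)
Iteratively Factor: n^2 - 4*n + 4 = (n - 2)*(n - 2)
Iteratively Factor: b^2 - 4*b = (b)*(b - 4)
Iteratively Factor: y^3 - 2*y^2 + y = (y - 1)*(y^2 - y) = (y - 1)^2*(y)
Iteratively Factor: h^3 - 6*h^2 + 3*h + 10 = (h - 2)*(h^2 - 4*h - 5) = (h - 5)*(h - 2)*(h + 1)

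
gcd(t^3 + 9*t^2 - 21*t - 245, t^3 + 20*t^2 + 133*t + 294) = t^2 + 14*t + 49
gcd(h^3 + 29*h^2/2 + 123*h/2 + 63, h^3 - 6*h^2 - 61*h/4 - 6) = h + 3/2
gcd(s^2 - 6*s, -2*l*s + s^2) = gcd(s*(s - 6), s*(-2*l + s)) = s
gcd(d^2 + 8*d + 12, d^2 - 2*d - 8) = d + 2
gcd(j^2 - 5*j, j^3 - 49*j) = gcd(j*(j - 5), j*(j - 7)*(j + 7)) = j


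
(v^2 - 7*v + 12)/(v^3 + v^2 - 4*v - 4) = (v^2 - 7*v + 12)/(v^3 + v^2 - 4*v - 4)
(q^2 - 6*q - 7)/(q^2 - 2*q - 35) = (q + 1)/(q + 5)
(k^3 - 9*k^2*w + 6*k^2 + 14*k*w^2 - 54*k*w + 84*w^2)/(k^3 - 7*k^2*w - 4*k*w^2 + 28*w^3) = (k + 6)/(k + 2*w)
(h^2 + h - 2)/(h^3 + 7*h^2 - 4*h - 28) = (h - 1)/(h^2 + 5*h - 14)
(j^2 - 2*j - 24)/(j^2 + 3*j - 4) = (j - 6)/(j - 1)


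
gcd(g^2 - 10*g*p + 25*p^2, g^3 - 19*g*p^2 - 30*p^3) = -g + 5*p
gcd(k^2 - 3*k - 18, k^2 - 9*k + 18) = k - 6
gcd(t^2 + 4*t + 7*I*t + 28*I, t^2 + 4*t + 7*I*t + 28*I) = t^2 + t*(4 + 7*I) + 28*I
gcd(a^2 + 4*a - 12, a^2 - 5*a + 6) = a - 2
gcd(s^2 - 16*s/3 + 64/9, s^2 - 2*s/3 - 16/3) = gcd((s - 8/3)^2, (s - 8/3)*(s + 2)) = s - 8/3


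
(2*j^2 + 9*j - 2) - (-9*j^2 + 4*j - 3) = 11*j^2 + 5*j + 1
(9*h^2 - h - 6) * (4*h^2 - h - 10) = 36*h^4 - 13*h^3 - 113*h^2 + 16*h + 60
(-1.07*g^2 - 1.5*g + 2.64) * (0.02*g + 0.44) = -0.0214*g^3 - 0.5008*g^2 - 0.6072*g + 1.1616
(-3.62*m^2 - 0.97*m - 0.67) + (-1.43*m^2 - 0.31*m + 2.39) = -5.05*m^2 - 1.28*m + 1.72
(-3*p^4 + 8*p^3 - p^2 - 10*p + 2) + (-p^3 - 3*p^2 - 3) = -3*p^4 + 7*p^3 - 4*p^2 - 10*p - 1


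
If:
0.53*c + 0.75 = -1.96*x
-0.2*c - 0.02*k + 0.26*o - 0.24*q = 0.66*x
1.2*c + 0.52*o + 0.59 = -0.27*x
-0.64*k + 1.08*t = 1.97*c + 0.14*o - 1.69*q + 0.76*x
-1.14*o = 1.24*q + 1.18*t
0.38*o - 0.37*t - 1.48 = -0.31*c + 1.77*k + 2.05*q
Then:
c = 1.38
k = 0.96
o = -3.92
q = -3.40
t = 7.36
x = -0.75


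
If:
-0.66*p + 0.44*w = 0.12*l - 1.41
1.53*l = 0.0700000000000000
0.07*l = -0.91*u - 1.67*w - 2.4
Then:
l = 0.05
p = 0.666666666666667*w + 2.12804515745692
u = -1.83516483516484*w - 2.64088199382317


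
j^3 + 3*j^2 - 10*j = j*(j - 2)*(j + 5)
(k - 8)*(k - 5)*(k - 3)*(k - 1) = k^4 - 17*k^3 + 95*k^2 - 199*k + 120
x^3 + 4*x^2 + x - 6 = (x - 1)*(x + 2)*(x + 3)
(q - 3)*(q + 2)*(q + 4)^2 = q^4 + 7*q^3 + 2*q^2 - 64*q - 96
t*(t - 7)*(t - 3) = t^3 - 10*t^2 + 21*t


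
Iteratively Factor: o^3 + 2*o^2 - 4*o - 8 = (o + 2)*(o^2 - 4) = (o + 2)^2*(o - 2)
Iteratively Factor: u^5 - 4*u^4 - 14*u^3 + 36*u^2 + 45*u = (u + 1)*(u^4 - 5*u^3 - 9*u^2 + 45*u) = (u + 1)*(u + 3)*(u^3 - 8*u^2 + 15*u) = (u - 5)*(u + 1)*(u + 3)*(u^2 - 3*u) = u*(u - 5)*(u + 1)*(u + 3)*(u - 3)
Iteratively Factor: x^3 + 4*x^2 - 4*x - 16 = (x - 2)*(x^2 + 6*x + 8) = (x - 2)*(x + 2)*(x + 4)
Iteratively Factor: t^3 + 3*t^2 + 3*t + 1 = (t + 1)*(t^2 + 2*t + 1) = (t + 1)^2*(t + 1)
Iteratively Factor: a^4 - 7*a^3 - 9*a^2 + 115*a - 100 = (a - 5)*(a^3 - 2*a^2 - 19*a + 20) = (a - 5)^2*(a^2 + 3*a - 4) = (a - 5)^2*(a - 1)*(a + 4)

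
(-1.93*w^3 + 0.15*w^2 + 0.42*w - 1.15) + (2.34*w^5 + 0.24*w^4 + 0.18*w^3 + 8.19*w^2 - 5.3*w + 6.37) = 2.34*w^5 + 0.24*w^4 - 1.75*w^3 + 8.34*w^2 - 4.88*w + 5.22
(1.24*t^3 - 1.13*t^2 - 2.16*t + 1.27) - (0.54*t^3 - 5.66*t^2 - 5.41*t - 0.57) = 0.7*t^3 + 4.53*t^2 + 3.25*t + 1.84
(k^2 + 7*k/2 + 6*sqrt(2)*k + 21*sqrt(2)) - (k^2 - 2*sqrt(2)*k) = 7*k/2 + 8*sqrt(2)*k + 21*sqrt(2)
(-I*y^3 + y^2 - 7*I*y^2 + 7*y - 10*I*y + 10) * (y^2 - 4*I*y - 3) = -I*y^5 - 3*y^4 - 7*I*y^4 - 21*y^3 - 11*I*y^3 - 33*y^2 - 7*I*y^2 - 21*y - 10*I*y - 30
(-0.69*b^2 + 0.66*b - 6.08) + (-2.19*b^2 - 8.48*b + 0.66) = -2.88*b^2 - 7.82*b - 5.42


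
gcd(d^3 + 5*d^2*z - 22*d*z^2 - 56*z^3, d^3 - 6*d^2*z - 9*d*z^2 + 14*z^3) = d + 2*z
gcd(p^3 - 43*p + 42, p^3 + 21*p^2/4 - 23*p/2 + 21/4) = p^2 + 6*p - 7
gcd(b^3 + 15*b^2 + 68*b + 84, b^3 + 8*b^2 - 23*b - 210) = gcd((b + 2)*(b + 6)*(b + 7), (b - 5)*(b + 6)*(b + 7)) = b^2 + 13*b + 42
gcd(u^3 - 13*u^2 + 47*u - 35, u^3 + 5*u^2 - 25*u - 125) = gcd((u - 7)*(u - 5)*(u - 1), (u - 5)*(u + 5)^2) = u - 5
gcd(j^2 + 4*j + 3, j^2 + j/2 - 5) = 1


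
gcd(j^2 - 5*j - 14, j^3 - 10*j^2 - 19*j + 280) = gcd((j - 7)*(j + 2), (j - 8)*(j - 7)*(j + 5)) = j - 7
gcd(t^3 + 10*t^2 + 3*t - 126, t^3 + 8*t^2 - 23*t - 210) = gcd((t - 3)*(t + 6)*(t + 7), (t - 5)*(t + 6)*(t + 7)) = t^2 + 13*t + 42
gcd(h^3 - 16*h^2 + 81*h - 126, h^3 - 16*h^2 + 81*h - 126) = h^3 - 16*h^2 + 81*h - 126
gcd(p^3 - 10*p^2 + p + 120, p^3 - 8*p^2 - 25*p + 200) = p^2 - 13*p + 40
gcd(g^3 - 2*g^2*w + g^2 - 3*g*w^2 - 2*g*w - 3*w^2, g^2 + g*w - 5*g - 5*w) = g + w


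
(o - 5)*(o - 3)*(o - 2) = o^3 - 10*o^2 + 31*o - 30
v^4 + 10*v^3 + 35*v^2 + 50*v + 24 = (v + 1)*(v + 2)*(v + 3)*(v + 4)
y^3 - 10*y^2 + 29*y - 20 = (y - 5)*(y - 4)*(y - 1)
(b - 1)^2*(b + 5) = b^3 + 3*b^2 - 9*b + 5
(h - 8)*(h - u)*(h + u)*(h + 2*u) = h^4 + 2*h^3*u - 8*h^3 - h^2*u^2 - 16*h^2*u - 2*h*u^3 + 8*h*u^2 + 16*u^3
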